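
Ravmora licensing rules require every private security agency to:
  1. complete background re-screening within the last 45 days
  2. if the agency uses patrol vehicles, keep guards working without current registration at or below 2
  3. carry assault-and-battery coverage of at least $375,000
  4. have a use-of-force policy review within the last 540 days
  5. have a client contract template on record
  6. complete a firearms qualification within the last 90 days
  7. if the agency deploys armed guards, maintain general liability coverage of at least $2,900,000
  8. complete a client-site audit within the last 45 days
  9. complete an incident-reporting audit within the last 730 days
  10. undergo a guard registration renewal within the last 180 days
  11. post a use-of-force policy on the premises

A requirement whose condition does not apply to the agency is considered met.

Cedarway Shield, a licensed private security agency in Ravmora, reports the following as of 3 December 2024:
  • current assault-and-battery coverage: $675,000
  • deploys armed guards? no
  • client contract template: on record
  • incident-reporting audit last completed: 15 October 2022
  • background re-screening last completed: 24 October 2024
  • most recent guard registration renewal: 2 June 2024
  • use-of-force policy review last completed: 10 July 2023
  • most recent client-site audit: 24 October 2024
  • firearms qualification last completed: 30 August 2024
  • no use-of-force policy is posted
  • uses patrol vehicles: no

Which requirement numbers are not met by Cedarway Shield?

6, 9, 10, 11

1. background re-screening 40 days ago vs limit 45 → met
2. condition 'uses patrol vehicles' does not hold → requirement n/a → met
3. assault-and-battery coverage $675,000 ≥ $375,000 → met
4. use-of-force policy review 512 days ago vs limit 540 → met
5. client contract template present → met
6. firearms qualification 95 days ago vs limit 90 → not met
7. condition 'deploys armed guards' does not hold → requirement n/a → met
8. client-site audit 40 days ago vs limit 45 → met
9. incident-reporting audit 780 days ago vs limit 730 → not met
10. guard registration renewal 184 days ago vs limit 180 → not met
11. use-of-force policy absent → not met
Not met: 6, 9, 10, 11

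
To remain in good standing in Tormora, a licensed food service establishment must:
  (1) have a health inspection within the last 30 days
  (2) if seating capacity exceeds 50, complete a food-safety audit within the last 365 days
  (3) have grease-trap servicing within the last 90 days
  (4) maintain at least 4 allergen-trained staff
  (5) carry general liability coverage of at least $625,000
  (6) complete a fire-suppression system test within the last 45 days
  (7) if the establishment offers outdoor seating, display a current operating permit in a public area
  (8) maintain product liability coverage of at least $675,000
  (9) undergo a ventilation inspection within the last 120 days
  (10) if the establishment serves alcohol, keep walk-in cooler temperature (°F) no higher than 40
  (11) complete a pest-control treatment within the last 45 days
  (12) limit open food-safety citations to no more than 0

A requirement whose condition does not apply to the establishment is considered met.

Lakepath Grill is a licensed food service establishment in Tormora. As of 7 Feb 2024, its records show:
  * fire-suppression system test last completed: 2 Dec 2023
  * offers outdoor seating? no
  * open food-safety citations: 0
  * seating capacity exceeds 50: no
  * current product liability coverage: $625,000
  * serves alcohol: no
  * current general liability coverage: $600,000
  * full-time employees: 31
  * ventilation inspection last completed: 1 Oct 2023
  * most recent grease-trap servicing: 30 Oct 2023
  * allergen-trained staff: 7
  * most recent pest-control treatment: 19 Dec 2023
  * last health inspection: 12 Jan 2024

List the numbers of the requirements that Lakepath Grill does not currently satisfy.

3, 5, 6, 8, 9, 11

1. health inspection 26 days ago vs limit 30 → met
2. condition 'seating capacity exceeds 50' does not hold → requirement n/a → met
3. grease-trap servicing 100 days ago vs limit 90 → not met
4. allergen-trained staff 7 ≥ 4 → met
5. general liability coverage $600,000 < $625,000 → not met
6. fire-suppression system test 67 days ago vs limit 45 → not met
7. condition 'offers outdoor seating' does not hold → requirement n/a → met
8. product liability coverage $625,000 < $675,000 → not met
9. ventilation inspection 129 days ago vs limit 120 → not met
10. condition 'serves alcohol' does not hold → requirement n/a → met
11. pest-control treatment 50 days ago vs limit 45 → not met
12. open food-safety citations 0 ≤ 0 → met
Not met: 3, 5, 6, 8, 9, 11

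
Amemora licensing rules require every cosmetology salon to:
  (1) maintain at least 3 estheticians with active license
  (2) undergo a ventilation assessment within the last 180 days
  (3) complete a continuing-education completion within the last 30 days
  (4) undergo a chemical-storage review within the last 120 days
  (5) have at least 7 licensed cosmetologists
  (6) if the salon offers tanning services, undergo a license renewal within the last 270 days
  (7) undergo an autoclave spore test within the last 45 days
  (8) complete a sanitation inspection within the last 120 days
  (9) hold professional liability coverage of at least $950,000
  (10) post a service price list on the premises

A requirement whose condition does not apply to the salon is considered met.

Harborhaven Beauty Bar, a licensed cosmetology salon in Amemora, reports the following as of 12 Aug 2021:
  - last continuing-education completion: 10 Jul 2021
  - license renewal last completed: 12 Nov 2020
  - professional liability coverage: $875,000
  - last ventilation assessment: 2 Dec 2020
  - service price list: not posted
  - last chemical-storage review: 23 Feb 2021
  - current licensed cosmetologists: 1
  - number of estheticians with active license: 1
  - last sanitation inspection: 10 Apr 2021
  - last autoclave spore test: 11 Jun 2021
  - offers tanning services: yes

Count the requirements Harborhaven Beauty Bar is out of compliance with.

1. estheticians with active license 1 < 3 → not met
2. ventilation assessment 253 days ago vs limit 180 → not met
3. continuing-education completion 33 days ago vs limit 30 → not met
4. chemical-storage review 170 days ago vs limit 120 → not met
5. licensed cosmetologists 1 < 7 → not met
6. condition 'offers tanning services' holds; license renewal 273 days ago vs limit 270 → not met
7. autoclave spore test 62 days ago vs limit 45 → not met
8. sanitation inspection 124 days ago vs limit 120 → not met
9. professional liability coverage $875,000 < $950,000 → not met
10. service price list absent → not met
Not met: 10 of 10

10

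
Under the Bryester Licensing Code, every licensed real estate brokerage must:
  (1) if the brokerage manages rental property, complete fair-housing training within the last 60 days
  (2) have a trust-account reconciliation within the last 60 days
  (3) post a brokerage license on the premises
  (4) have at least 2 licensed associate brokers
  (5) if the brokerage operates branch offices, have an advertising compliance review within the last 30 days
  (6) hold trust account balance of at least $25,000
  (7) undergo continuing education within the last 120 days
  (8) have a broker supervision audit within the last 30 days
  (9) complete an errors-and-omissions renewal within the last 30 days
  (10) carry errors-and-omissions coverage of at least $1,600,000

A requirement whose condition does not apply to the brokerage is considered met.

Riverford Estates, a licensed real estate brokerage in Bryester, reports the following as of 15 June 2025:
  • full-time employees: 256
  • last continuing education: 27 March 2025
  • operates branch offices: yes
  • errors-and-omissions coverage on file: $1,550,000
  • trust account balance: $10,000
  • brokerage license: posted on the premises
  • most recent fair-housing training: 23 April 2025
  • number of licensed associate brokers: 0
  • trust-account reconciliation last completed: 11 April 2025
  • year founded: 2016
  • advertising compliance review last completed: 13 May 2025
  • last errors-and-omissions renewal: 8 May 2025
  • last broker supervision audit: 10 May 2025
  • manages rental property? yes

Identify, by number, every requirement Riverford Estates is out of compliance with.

2, 4, 5, 6, 8, 9, 10

1. condition 'manages rental property' holds; fair-housing training 53 days ago vs limit 60 → met
2. trust-account reconciliation 65 days ago vs limit 60 → not met
3. brokerage license present → met
4. licensed associate brokers 0 < 2 → not met
5. condition 'operates branch offices' holds; advertising compliance review 33 days ago vs limit 30 → not met
6. trust account balance $10,000 < $25,000 → not met
7. continuing education 80 days ago vs limit 120 → met
8. broker supervision audit 36 days ago vs limit 30 → not met
9. errors-and-omissions renewal 38 days ago vs limit 30 → not met
10. errors-and-omissions coverage $1,550,000 < $1,600,000 → not met
Not met: 2, 4, 5, 6, 8, 9, 10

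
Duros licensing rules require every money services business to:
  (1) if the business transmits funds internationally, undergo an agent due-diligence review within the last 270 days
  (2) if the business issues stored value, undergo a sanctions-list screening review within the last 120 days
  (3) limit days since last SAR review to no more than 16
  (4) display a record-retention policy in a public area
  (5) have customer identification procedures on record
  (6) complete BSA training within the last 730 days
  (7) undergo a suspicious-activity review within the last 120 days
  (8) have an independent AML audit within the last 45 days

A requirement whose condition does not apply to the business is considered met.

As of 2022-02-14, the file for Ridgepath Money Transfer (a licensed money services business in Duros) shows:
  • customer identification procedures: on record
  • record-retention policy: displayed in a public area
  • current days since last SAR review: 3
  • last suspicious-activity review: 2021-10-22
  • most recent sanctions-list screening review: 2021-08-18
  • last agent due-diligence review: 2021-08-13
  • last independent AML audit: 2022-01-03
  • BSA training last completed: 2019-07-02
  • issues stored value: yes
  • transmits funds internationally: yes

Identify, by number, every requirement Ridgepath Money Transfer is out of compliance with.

1. condition 'transmits funds internationally' holds; agent due-diligence review 185 days ago vs limit 270 → met
2. condition 'issues stored value' holds; sanctions-list screening review 180 days ago vs limit 120 → not met
3. days since last SAR review 3 ≤ 16 → met
4. record-retention policy present → met
5. customer identification procedures present → met
6. BSA training 958 days ago vs limit 730 → not met
7. suspicious-activity review 115 days ago vs limit 120 → met
8. independent AML audit 42 days ago vs limit 45 → met
Not met: 2, 6

2, 6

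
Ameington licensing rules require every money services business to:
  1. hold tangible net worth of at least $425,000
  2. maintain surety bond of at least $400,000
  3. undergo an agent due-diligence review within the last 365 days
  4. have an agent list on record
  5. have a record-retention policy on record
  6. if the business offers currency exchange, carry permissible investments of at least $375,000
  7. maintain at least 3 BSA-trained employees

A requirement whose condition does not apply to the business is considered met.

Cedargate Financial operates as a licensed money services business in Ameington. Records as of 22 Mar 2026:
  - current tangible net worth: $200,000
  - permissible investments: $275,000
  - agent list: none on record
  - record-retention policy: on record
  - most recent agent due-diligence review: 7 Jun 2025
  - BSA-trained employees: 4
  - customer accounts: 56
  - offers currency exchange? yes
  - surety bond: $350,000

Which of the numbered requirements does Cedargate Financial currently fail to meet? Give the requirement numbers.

1. tangible net worth $200,000 < $425,000 → not met
2. surety bond $350,000 < $400,000 → not met
3. agent due-diligence review 288 days ago vs limit 365 → met
4. agent list absent → not met
5. record-retention policy present → met
6. condition 'offers currency exchange' holds; permissible investments $275,000 < $375,000 → not met
7. BSA-trained employees 4 ≥ 3 → met
Not met: 1, 2, 4, 6

1, 2, 4, 6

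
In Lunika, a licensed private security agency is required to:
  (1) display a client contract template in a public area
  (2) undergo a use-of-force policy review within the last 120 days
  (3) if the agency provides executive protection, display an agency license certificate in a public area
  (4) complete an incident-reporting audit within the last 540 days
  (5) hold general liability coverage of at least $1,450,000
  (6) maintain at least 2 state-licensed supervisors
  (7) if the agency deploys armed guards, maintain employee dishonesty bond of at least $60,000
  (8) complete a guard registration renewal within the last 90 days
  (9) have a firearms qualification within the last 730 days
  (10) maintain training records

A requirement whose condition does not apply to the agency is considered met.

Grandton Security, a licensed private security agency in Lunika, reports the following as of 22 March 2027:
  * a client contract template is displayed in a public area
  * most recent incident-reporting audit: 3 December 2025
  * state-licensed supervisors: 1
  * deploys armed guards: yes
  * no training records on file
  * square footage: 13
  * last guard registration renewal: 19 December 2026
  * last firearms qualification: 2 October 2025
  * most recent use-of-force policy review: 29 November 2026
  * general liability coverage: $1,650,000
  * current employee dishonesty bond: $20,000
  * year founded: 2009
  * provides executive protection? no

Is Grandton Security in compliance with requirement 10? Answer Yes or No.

No

10. training records absent → not met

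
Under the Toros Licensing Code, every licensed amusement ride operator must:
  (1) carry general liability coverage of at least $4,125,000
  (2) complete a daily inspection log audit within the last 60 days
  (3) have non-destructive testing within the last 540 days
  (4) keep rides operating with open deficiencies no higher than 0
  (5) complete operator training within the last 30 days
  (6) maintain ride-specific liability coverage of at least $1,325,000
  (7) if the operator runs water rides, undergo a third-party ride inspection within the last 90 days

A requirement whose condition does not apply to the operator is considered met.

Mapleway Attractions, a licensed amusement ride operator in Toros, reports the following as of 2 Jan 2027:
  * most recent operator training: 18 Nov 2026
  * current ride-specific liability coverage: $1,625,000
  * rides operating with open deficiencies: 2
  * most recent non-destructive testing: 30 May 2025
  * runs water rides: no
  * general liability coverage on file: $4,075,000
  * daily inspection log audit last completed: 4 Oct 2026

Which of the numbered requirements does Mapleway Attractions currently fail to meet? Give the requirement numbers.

1. general liability coverage $4,075,000 < $4,125,000 → not met
2. daily inspection log audit 90 days ago vs limit 60 → not met
3. non-destructive testing 582 days ago vs limit 540 → not met
4. rides operating with open deficiencies 2 > 0 → not met
5. operator training 45 days ago vs limit 30 → not met
6. ride-specific liability coverage $1,625,000 ≥ $1,325,000 → met
7. condition 'runs water rides' does not hold → requirement n/a → met
Not met: 1, 2, 3, 4, 5

1, 2, 3, 4, 5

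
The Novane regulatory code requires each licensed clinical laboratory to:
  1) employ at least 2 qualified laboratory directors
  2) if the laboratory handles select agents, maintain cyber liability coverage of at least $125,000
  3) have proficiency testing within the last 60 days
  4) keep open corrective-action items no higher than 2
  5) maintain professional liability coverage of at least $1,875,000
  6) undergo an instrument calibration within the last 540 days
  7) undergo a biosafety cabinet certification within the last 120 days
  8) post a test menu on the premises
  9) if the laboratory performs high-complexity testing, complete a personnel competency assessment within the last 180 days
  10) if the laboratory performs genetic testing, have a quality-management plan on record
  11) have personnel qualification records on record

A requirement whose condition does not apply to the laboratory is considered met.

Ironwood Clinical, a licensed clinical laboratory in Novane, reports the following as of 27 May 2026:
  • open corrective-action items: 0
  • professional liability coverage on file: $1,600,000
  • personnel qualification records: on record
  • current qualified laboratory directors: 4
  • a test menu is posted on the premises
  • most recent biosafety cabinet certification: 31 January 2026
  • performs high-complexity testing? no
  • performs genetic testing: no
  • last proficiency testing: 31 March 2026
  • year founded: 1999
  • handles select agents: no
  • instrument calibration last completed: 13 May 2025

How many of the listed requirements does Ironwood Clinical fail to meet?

1. qualified laboratory directors 4 ≥ 2 → met
2. condition 'handles select agents' does not hold → requirement n/a → met
3. proficiency testing 57 days ago vs limit 60 → met
4. open corrective-action items 0 ≤ 2 → met
5. professional liability coverage $1,600,000 < $1,875,000 → not met
6. instrument calibration 379 days ago vs limit 540 → met
7. biosafety cabinet certification 116 days ago vs limit 120 → met
8. test menu present → met
9. condition 'performs high-complexity testing' does not hold → requirement n/a → met
10. condition 'performs genetic testing' does not hold → requirement n/a → met
11. personnel qualification records present → met
Not met: 1 of 11

1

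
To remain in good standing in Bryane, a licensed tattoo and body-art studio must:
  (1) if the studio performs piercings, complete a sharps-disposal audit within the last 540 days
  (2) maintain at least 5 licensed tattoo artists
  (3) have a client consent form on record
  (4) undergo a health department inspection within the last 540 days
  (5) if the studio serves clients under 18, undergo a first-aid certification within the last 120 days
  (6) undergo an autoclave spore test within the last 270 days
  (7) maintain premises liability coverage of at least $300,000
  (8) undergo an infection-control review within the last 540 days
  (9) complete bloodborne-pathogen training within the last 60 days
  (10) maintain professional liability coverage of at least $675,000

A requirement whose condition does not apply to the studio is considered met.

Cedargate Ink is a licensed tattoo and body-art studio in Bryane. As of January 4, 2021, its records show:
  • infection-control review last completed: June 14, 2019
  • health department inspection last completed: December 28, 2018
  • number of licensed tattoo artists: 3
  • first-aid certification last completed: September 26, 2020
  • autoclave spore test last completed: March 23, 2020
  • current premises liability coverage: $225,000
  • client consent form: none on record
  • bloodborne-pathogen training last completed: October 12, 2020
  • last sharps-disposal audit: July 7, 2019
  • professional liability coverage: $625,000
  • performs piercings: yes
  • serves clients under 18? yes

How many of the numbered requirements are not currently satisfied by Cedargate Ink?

1. condition 'performs piercings' holds; sharps-disposal audit 547 days ago vs limit 540 → not met
2. licensed tattoo artists 3 < 5 → not met
3. client consent form absent → not met
4. health department inspection 738 days ago vs limit 540 → not met
5. condition 'serves clients under 18' holds; first-aid certification 100 days ago vs limit 120 → met
6. autoclave spore test 287 days ago vs limit 270 → not met
7. premises liability coverage $225,000 < $300,000 → not met
8. infection-control review 570 days ago vs limit 540 → not met
9. bloodborne-pathogen training 84 days ago vs limit 60 → not met
10. professional liability coverage $625,000 < $675,000 → not met
Not met: 9 of 10

9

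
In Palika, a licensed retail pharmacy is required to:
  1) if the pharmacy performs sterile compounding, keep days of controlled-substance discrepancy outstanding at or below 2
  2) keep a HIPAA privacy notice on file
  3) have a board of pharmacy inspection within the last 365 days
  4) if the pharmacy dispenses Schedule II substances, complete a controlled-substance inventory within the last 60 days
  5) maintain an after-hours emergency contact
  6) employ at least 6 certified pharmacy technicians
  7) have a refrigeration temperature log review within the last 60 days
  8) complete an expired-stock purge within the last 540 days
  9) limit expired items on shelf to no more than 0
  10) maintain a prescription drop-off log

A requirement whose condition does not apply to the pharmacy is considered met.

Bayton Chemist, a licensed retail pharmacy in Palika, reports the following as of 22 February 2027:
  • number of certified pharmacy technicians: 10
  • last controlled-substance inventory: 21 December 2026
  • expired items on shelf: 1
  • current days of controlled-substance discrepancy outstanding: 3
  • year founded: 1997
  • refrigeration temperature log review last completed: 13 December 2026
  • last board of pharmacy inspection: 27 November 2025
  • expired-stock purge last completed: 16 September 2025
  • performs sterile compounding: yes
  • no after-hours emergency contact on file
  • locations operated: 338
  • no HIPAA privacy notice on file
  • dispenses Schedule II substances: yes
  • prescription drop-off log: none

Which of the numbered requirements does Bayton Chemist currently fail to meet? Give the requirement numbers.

1. condition 'performs sterile compounding' holds; days of controlled-substance discrepancy outstanding 3 > 2 → not met
2. HIPAA privacy notice absent → not met
3. board of pharmacy inspection 452 days ago vs limit 365 → not met
4. condition 'dispenses Schedule II substances' holds; controlled-substance inventory 63 days ago vs limit 60 → not met
5. after-hours emergency contact absent → not met
6. certified pharmacy technicians 10 ≥ 6 → met
7. refrigeration temperature log review 71 days ago vs limit 60 → not met
8. expired-stock purge 524 days ago vs limit 540 → met
9. expired items on shelf 1 > 0 → not met
10. prescription drop-off log absent → not met
Not met: 1, 2, 3, 4, 5, 7, 9, 10

1, 2, 3, 4, 5, 7, 9, 10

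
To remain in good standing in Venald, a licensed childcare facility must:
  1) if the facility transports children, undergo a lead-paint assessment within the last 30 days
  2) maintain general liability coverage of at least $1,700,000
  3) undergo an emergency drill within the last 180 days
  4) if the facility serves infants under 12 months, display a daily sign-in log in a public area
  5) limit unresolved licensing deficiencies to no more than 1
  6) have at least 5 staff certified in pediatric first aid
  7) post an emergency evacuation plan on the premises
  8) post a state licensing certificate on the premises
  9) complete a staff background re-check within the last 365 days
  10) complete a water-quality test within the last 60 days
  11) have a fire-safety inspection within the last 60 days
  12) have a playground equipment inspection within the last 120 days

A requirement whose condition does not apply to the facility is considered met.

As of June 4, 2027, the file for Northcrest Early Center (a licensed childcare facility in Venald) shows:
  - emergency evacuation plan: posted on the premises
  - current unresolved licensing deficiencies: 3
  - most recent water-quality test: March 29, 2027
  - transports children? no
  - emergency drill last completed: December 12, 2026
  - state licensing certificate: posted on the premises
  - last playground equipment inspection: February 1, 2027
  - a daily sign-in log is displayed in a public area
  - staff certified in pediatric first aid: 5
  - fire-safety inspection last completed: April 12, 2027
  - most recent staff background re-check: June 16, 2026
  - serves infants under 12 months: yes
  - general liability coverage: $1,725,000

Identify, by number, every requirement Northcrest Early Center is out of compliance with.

5, 10, 12

1. condition 'transports children' does not hold → requirement n/a → met
2. general liability coverage $1,725,000 ≥ $1,700,000 → met
3. emergency drill 174 days ago vs limit 180 → met
4. condition 'serves infants under 12 months' holds; daily sign-in log present → met
5. unresolved licensing deficiencies 3 > 1 → not met
6. staff certified in pediatric first aid 5 ≥ 5 → met
7. emergency evacuation plan present → met
8. state licensing certificate present → met
9. staff background re-check 353 days ago vs limit 365 → met
10. water-quality test 67 days ago vs limit 60 → not met
11. fire-safety inspection 53 days ago vs limit 60 → met
12. playground equipment inspection 123 days ago vs limit 120 → not met
Not met: 5, 10, 12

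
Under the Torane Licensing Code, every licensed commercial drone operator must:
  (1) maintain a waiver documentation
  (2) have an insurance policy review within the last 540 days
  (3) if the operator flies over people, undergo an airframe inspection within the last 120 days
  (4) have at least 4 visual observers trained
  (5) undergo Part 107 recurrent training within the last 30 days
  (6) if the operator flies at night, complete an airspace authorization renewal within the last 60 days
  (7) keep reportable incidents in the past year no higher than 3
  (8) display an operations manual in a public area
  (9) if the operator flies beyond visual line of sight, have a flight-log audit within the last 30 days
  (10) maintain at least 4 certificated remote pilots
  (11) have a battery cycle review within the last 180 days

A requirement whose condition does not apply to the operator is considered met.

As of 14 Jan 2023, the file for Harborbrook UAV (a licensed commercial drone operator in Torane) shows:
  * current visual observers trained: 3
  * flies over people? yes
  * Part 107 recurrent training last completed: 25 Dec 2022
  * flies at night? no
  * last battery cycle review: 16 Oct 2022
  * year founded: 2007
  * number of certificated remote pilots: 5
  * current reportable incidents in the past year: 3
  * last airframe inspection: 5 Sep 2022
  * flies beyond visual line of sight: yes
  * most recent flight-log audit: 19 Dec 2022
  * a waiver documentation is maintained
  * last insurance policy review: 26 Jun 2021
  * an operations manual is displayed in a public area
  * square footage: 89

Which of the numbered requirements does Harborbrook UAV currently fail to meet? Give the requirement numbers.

2, 3, 4

1. waiver documentation present → met
2. insurance policy review 567 days ago vs limit 540 → not met
3. condition 'flies over people' holds; airframe inspection 131 days ago vs limit 120 → not met
4. visual observers trained 3 < 4 → not met
5. Part 107 recurrent training 20 days ago vs limit 30 → met
6. condition 'flies at night' does not hold → requirement n/a → met
7. reportable incidents in the past year 3 ≤ 3 → met
8. operations manual present → met
9. condition 'flies beyond visual line of sight' holds; flight-log audit 26 days ago vs limit 30 → met
10. certificated remote pilots 5 ≥ 4 → met
11. battery cycle review 90 days ago vs limit 180 → met
Not met: 2, 3, 4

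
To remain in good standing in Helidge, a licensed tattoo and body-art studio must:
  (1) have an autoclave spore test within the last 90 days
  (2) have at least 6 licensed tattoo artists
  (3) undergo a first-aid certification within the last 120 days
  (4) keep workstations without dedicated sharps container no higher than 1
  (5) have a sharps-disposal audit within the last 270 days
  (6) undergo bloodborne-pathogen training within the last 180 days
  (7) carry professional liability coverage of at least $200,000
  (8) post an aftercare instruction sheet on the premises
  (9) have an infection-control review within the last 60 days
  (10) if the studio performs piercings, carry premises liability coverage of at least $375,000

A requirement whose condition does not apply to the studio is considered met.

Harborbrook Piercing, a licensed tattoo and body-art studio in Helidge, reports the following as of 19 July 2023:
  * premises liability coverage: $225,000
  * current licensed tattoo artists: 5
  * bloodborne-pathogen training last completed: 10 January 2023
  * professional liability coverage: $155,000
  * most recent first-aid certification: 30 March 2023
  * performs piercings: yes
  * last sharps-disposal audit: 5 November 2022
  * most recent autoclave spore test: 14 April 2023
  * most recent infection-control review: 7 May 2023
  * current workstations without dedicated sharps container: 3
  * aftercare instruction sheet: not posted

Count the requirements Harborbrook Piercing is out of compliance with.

8

1. autoclave spore test 96 days ago vs limit 90 → not met
2. licensed tattoo artists 5 < 6 → not met
3. first-aid certification 111 days ago vs limit 120 → met
4. workstations without dedicated sharps container 3 > 1 → not met
5. sharps-disposal audit 256 days ago vs limit 270 → met
6. bloodborne-pathogen training 190 days ago vs limit 180 → not met
7. professional liability coverage $155,000 < $200,000 → not met
8. aftercare instruction sheet absent → not met
9. infection-control review 73 days ago vs limit 60 → not met
10. condition 'performs piercings' holds; premises liability coverage $225,000 < $375,000 → not met
Not met: 8 of 10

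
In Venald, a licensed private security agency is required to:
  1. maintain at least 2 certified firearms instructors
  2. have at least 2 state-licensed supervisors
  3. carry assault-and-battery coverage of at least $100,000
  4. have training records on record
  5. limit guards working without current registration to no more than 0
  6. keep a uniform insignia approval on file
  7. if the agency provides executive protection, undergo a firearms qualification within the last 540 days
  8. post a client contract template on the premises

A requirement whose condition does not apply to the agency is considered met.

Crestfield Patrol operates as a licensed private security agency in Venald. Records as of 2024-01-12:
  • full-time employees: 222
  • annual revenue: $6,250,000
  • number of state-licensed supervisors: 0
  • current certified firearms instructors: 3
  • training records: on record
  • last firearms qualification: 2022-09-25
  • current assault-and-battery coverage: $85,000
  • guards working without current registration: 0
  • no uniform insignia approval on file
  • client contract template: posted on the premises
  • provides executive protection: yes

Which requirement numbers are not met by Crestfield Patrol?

2, 3, 6

1. certified firearms instructors 3 ≥ 2 → met
2. state-licensed supervisors 0 < 2 → not met
3. assault-and-battery coverage $85,000 < $100,000 → not met
4. training records present → met
5. guards working without current registration 0 ≤ 0 → met
6. uniform insignia approval absent → not met
7. condition 'provides executive protection' holds; firearms qualification 474 days ago vs limit 540 → met
8. client contract template present → met
Not met: 2, 3, 6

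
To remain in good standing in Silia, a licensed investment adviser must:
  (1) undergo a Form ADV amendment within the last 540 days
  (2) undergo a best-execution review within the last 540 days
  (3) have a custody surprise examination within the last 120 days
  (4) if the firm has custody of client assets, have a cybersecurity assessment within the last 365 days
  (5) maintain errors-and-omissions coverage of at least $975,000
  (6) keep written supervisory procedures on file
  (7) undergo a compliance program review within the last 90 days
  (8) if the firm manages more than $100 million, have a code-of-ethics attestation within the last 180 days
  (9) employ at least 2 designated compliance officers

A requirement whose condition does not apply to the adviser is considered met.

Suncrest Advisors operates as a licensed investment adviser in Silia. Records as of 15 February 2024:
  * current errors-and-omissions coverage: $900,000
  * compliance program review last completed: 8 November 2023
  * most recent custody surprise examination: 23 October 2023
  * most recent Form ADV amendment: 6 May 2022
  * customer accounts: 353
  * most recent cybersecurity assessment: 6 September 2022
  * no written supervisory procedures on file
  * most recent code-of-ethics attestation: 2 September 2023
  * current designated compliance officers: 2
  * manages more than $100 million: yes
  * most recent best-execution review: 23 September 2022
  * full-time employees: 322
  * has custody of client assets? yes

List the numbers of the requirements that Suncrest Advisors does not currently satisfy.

1, 4, 5, 6, 7

1. Form ADV amendment 650 days ago vs limit 540 → not met
2. best-execution review 510 days ago vs limit 540 → met
3. custody surprise examination 115 days ago vs limit 120 → met
4. condition 'has custody of client assets' holds; cybersecurity assessment 527 days ago vs limit 365 → not met
5. errors-and-omissions coverage $900,000 < $975,000 → not met
6. written supervisory procedures absent → not met
7. compliance program review 99 days ago vs limit 90 → not met
8. condition 'manages more than $100 million' holds; code-of-ethics attestation 166 days ago vs limit 180 → met
9. designated compliance officers 2 ≥ 2 → met
Not met: 1, 4, 5, 6, 7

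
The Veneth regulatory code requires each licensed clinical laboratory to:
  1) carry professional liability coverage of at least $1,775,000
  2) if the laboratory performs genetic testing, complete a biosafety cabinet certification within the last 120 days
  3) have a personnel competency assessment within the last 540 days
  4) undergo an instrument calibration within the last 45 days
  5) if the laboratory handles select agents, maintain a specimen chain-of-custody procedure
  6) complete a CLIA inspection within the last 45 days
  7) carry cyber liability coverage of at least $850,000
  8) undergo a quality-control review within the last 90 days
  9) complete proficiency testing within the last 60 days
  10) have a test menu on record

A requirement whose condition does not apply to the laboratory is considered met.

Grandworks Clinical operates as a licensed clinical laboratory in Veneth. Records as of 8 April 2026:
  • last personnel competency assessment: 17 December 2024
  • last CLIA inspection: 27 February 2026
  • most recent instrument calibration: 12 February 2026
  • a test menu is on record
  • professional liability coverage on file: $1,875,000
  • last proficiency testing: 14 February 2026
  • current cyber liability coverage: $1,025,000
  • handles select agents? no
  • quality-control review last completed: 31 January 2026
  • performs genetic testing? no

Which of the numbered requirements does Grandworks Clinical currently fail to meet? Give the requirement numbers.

4

1. professional liability coverage $1,875,000 ≥ $1,775,000 → met
2. condition 'performs genetic testing' does not hold → requirement n/a → met
3. personnel competency assessment 477 days ago vs limit 540 → met
4. instrument calibration 55 days ago vs limit 45 → not met
5. condition 'handles select agents' does not hold → requirement n/a → met
6. CLIA inspection 40 days ago vs limit 45 → met
7. cyber liability coverage $1,025,000 ≥ $850,000 → met
8. quality-control review 67 days ago vs limit 90 → met
9. proficiency testing 53 days ago vs limit 60 → met
10. test menu present → met
Not met: 4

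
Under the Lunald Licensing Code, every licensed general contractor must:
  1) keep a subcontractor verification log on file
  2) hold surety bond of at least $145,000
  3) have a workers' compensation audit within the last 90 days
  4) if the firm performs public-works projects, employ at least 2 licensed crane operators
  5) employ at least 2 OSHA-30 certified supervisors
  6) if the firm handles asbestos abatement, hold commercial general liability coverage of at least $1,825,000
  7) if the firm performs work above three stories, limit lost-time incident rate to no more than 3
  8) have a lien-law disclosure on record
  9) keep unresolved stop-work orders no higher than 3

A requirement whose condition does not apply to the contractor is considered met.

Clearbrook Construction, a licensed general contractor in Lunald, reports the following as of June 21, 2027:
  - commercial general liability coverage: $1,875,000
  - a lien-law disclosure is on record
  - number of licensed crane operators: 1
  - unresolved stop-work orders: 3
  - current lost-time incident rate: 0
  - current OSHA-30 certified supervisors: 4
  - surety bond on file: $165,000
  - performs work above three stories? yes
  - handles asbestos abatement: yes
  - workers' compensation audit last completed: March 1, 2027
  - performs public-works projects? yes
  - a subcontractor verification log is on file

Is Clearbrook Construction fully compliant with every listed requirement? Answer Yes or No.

1. subcontractor verification log present → met
2. surety bond $165,000 ≥ $145,000 → met
3. workers' compensation audit 112 days ago vs limit 90 → not met
4. condition 'performs public-works projects' holds; licensed crane operators 1 < 2 → not met
5. OSHA-30 certified supervisors 4 ≥ 2 → met
6. condition 'handles asbestos abatement' holds; commercial general liability coverage $1,875,000 ≥ $1,825,000 → met
7. condition 'performs work above three stories' holds; lost-time incident rate 0 ≤ 3 → met
8. lien-law disclosure present → met
9. unresolved stop-work orders 3 ≤ 3 → met
Not met: 3, 4

No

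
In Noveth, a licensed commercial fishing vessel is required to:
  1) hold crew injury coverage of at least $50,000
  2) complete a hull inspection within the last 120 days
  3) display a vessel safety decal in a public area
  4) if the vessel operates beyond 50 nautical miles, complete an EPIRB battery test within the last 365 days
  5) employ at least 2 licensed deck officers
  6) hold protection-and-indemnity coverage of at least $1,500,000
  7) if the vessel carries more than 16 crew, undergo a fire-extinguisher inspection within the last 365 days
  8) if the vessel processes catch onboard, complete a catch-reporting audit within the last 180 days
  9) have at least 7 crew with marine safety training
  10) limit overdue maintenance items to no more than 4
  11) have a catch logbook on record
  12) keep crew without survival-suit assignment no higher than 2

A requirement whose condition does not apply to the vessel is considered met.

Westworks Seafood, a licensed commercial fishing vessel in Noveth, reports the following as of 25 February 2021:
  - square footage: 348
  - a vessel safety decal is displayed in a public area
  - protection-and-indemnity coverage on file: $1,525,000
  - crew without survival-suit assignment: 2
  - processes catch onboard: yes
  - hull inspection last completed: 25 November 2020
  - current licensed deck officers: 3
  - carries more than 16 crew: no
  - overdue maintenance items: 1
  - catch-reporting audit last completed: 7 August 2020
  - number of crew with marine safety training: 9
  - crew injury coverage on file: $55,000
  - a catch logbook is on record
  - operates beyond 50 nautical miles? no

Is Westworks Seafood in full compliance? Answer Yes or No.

1. crew injury coverage $55,000 ≥ $50,000 → met
2. hull inspection 92 days ago vs limit 120 → met
3. vessel safety decal present → met
4. condition 'operates beyond 50 nautical miles' does not hold → requirement n/a → met
5. licensed deck officers 3 ≥ 2 → met
6. protection-and-indemnity coverage $1,525,000 ≥ $1,500,000 → met
7. condition 'carries more than 16 crew' does not hold → requirement n/a → met
8. condition 'processes catch onboard' holds; catch-reporting audit 202 days ago vs limit 180 → not met
9. crew with marine safety training 9 ≥ 7 → met
10. overdue maintenance items 1 ≤ 4 → met
11. catch logbook present → met
12. crew without survival-suit assignment 2 ≤ 2 → met
Not met: 8

No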